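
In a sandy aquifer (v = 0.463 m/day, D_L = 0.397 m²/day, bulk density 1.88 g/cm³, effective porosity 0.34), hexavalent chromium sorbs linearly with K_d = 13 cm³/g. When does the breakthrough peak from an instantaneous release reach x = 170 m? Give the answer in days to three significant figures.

Retardation factor R = 1 + ρ_b·K_d/n = 1 + 1.88 × 13/0.34 = 72.88.
Sorption retards both mechanisms: v_R = v/R = 0.006353 m/day, D_R = D/R = 0.005447 m²/day.
Peak time from v_R²t² + 2D_R t − x² = 0: t = (√(D_R² + v_R²x²) − D_R)/v_R².
√(D_R² + v_R²x²) = √(0.005447² + 0.006353² × 170²) = 1.080; v_R² = 4.036e-05.
t = (1.080 − 0.005447)/4.036e-05 = 26600 days.

26600 days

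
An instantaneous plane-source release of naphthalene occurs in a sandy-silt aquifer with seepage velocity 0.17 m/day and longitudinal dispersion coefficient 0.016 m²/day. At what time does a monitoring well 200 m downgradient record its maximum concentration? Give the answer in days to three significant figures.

For the 1D instantaneous-source solution, setting ∂C/∂t = 0 at fixed x gives v²t² + 2Dt − x² = 0, so t = (√(D² + v²x²) − D)/v².
√(D² + v²x²) = √(0.016² + 0.17² × 200²) = 34.00; v² = 0.0289.
t = (34.00 − 0.016)/0.0289 = 1180 days (vs. the pure-advection estimate x/v = 1180 d).

1180 days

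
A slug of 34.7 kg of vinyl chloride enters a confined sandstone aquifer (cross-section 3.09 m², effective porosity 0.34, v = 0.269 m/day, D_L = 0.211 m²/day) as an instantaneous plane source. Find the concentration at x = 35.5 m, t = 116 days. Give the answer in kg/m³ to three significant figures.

1.56 kg/m³

For an instantaneous plane source, C(x,t) = M/(n_e·A·√(4πDt)) · exp(−(x−vt)²/(4Dt)), with n_e·A the pore (flow) area.
Plume center vt = 0.269 × 116 = 31.204 m, so the well at 35.5 m is 4.296 m downgradient of the peak.
√(4πDt) = 17.54 m, giving peak height M/(n_e·A·√(4πDt)) = 34.7/(0.34 × 3.09 × 17.54) = 1.883 kg/m³.
(x−vt)²/(4Dt) = (4.296)²/(4 × 0.211 × 116) = 0.1885; exp(−0.1885) = 0.8282.
C = 1.883 × 0.8282 = 1.56 kg/m³.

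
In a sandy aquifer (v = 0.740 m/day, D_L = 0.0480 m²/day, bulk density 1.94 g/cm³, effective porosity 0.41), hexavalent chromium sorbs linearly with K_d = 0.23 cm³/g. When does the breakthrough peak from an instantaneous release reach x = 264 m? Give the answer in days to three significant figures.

Retardation factor R = 1 + ρ_b·K_d/n = 1 + 1.94 × 0.23/0.41 = 2.088.
Sorption retards both mechanisms: v_R = v/R = 0.3544 m/day, D_R = D/R = 0.02299 m²/day.
Peak time from v_R²t² + 2D_R t − x² = 0: t = (√(D_R² + v_R²x²) − D_R)/v_R².
√(D_R² + v_R²x²) = √(0.02299² + 0.3544² × 264²) = 93.56; v_R² = 0.1256.
t = (93.56 − 0.02299)/0.1256 = 745 days.

745 days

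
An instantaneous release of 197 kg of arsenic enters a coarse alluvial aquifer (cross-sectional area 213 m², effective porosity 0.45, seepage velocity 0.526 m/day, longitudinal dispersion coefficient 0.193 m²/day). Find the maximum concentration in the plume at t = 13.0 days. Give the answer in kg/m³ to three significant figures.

0.366 kg/m³

The peak of an instantaneous 1D plume sits at x = vt; there the Gaussian factor is 1 and C_max = M/(n_e·A·√(4πDt)), where n_e·A is the pore area the mass is dissolved in.
√(4πDt) = √(4π × 0.193 × 13.0) = 5.615 m, so C_max = 197/(0.45 × 213 × 5.615) = 0.366 kg/m³.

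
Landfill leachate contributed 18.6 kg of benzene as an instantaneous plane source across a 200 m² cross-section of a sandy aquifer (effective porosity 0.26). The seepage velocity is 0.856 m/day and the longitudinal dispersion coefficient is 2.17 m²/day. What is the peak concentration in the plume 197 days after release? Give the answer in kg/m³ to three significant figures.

0.00488 kg/m³

The peak of an instantaneous 1D plume sits at x = vt; there the Gaussian factor is 1 and C_max = M/(n_e·A·√(4πDt)), where n_e·A is the pore area the mass is dissolved in.
√(4πDt) = √(4π × 2.17 × 197) = 73.29 m, so C_max = 18.6/(0.26 × 200 × 73.29) = 0.00488 kg/m³.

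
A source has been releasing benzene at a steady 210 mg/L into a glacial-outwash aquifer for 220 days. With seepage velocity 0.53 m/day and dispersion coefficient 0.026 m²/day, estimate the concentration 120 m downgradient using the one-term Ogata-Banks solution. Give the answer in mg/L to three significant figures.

33.1 mg/L

For a continuous step input, C/C₀ ≈ ½·erfc((x−vt)/(2√(Dt))).
vt = 0.53 × 220 = 116.6 m and 2√(Dt) = 2√(0.026 × 220) = 4.783 m.
Argument (x−vt)/(2√(Dt)) = (120 − 116.6)/4.783 = 0.7109; ½·erfc(0.7109) = 0.1574.
C = 210 × 0.1574 = 33.1 mg/L.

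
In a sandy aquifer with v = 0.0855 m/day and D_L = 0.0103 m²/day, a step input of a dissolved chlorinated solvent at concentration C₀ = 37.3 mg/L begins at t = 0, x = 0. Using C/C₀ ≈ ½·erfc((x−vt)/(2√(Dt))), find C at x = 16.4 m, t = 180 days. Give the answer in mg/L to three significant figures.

11.2 mg/L

For a continuous step input, C/C₀ ≈ ½·erfc((x−vt)/(2√(Dt))).
vt = 0.0855 × 180 = 15.39 m and 2√(Dt) = 2√(0.0103 × 180) = 2.723 m.
Argument (x−vt)/(2√(Dt)) = (16.4 − 15.39)/2.723 = 0.3709; ½·erfc(0.3709) = 0.3000.
C = 37.3 × 0.3000 = 11.2 mg/L.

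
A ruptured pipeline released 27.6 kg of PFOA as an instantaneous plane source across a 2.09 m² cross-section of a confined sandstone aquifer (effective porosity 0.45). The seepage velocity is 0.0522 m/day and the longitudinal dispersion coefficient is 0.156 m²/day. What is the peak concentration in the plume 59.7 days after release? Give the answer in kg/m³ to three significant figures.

2.71 kg/m³

The peak of an instantaneous 1D plume sits at x = vt; there the Gaussian factor is 1 and C_max = M/(n_e·A·√(4πDt)), where n_e·A is the pore area the mass is dissolved in.
√(4πDt) = √(4π × 0.156 × 59.7) = 10.82 m, so C_max = 27.6/(0.45 × 2.09 × 10.82) = 2.71 kg/m³.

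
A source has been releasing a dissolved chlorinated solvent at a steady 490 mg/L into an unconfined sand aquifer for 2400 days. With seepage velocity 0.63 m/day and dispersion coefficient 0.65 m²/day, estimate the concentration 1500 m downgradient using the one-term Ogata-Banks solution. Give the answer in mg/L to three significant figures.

287 mg/L

For a continuous step input, C/C₀ ≈ ½·erfc((x−vt)/(2√(Dt))).
vt = 0.63 × 2400 = 1512 m and 2√(Dt) = 2√(0.65 × 2400) = 78.99 m.
Argument (x−vt)/(2√(Dt)) = (1500 − 1512)/78.99 = -0.1519; ½·erfc(-0.1519) = 0.5850.
C = 490 × 0.5850 = 287 mg/L.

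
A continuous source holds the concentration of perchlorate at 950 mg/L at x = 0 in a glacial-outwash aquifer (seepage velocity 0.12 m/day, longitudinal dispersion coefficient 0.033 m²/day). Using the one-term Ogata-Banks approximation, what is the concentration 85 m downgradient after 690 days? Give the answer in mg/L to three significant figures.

For a continuous step input, C/C₀ ≈ ½·erfc((x−vt)/(2√(Dt))).
vt = 0.12 × 690 = 82.8 m and 2√(Dt) = 2√(0.033 × 690) = 9.544 m.
Argument (x−vt)/(2√(Dt)) = (85 − 82.8)/9.544 = 0.2305; ½·erfc(0.2305) = 0.3722.
C = 950 × 0.3722 = 354 mg/L.

354 mg/L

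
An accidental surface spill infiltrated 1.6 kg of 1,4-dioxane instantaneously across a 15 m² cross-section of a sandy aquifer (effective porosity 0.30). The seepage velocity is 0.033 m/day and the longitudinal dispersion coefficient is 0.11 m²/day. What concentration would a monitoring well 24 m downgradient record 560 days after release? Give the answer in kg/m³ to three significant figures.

0.0113 kg/m³

For an instantaneous plane source, C(x,t) = M/(n_e·A·√(4πDt)) · exp(−(x−vt)²/(4Dt)), with n_e·A the pore (flow) area.
Plume center vt = 0.033 × 560 = 18.48 m, so the well at 24 m is 5.52 m downgradient of the peak.
√(4πDt) = 27.82 m, giving peak height M/(n_e·A·√(4πDt)) = 1.6/(0.30 × 15 × 27.82) = 0.01278 kg/m³.
(x−vt)²/(4Dt) = (5.52)²/(4 × 0.11 × 560) = 0.1237; exp(−0.1237) = 0.8836.
C = 0.01278 × 0.8836 = 0.0113 kg/m³.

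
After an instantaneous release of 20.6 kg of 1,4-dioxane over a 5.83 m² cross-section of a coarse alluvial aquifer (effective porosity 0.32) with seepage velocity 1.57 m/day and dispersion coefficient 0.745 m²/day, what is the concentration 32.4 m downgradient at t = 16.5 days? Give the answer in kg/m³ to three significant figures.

For an instantaneous plane source, C(x,t) = M/(n_e·A·√(4πDt)) · exp(−(x−vt)²/(4Dt)), with n_e·A the pore (flow) area.
Plume center vt = 1.57 × 16.5 = 25.905 m, so the well at 32.4 m is 6.495 m downgradient of the peak.
√(4πDt) = 12.43 m, giving peak height M/(n_e·A·√(4πDt)) = 20.6/(0.32 × 5.83 × 12.43) = 0.8883 kg/m³.
(x−vt)²/(4Dt) = (6.495)²/(4 × 0.745 × 16.5) = 0.8579; exp(−0.8579) = 0.4241.
C = 0.8883 × 0.4241 = 0.377 kg/m³.

0.377 kg/m³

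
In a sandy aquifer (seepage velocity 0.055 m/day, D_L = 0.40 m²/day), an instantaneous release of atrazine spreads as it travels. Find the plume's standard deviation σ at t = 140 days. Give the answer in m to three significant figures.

10.6 m

Dispersive spreading gives a Gaussian with σ² = 2Dt; advection only shifts the center.
σ = √(2 × 0.40 × 140) = 10.6 m.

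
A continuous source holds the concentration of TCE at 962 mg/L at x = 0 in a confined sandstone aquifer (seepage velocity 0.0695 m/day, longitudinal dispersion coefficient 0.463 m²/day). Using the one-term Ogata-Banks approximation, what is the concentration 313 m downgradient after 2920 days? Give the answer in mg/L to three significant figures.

16.5 mg/L

For a continuous step input, C/C₀ ≈ ½·erfc((x−vt)/(2√(Dt))).
vt = 0.0695 × 2920 = 202.94 m and 2√(Dt) = 2√(0.463 × 2920) = 73.54 m.
Argument (x−vt)/(2√(Dt)) = (313 − 202.94)/73.54 = 1.497; ½·erfc(1.497) = 0.01713.
C = 962 × 0.01713 = 16.5 mg/L.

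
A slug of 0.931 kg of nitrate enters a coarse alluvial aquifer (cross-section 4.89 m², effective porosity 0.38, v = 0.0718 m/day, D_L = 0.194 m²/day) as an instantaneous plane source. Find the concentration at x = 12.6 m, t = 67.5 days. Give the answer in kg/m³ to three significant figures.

0.0124 kg/m³

For an instantaneous plane source, C(x,t) = M/(n_e·A·√(4πDt)) · exp(−(x−vt)²/(4Dt)), with n_e·A the pore (flow) area.
Plume center vt = 0.0718 × 67.5 = 4.8465 m, so the well at 12.6 m is 7.7535 m downgradient of the peak.
√(4πDt) = 12.83 m, giving peak height M/(n_e·A·√(4πDt)) = 0.931/(0.38 × 4.89 × 12.83) = 0.03905 kg/m³.
(x−vt)²/(4Dt) = (7.7535)²/(4 × 0.194 × 67.5) = 1.148; exp(−1.148) = 0.3173.
C = 0.03905 × 0.3173 = 0.0124 kg/m³.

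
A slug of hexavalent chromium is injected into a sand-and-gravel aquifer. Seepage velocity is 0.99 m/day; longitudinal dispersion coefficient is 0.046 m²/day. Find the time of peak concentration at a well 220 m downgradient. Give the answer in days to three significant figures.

222 days

For the 1D instantaneous-source solution, setting ∂C/∂t = 0 at fixed x gives v²t² + 2Dt − x² = 0, so t = (√(D² + v²x²) − D)/v².
√(D² + v²x²) = √(0.046² + 0.99² × 220²) = 217.8; v² = 0.9801.
t = (217.8 − 0.046)/0.9801 = 222 days (vs. the pure-advection estimate x/v = 222 d).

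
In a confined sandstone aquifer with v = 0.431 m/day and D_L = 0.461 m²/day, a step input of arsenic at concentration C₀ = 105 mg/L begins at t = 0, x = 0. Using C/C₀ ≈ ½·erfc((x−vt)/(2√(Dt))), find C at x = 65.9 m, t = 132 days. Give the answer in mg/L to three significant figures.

21.7 mg/L

For a continuous step input, C/C₀ ≈ ½·erfc((x−vt)/(2√(Dt))).
vt = 0.431 × 132 = 56.892 m and 2√(Dt) = 2√(0.461 × 132) = 15.60 m.
Argument (x−vt)/(2√(Dt)) = (65.9 − 56.892)/15.60 = 0.5774; ½·erfc(0.5774) = 0.2071.
C = 105 × 0.2071 = 21.7 mg/L.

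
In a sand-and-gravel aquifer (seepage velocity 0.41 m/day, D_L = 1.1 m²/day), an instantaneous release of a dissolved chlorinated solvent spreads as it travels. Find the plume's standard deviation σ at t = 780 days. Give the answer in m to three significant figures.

41.4 m

Dispersive spreading gives a Gaussian with σ² = 2Dt; advection only shifts the center.
σ = √(2 × 1.1 × 780) = 41.4 m.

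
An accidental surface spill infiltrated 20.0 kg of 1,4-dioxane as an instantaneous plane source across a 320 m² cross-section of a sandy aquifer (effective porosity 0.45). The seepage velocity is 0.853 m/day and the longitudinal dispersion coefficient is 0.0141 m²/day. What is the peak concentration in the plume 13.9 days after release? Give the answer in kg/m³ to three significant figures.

The peak of an instantaneous 1D plume sits at x = vt; there the Gaussian factor is 1 and C_max = M/(n_e·A·√(4πDt)), where n_e·A is the pore area the mass is dissolved in.
√(4πDt) = √(4π × 0.0141 × 13.9) = 1.569 m, so C_max = 20.0/(0.45 × 320 × 1.569) = 0.0885 kg/m³.

0.0885 kg/m³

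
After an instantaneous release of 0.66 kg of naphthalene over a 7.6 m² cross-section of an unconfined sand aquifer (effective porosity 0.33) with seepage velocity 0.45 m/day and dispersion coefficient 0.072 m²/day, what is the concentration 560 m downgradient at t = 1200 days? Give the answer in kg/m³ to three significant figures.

0.00251 kg/m³

For an instantaneous plane source, C(x,t) = M/(n_e·A·√(4πDt)) · exp(−(x−vt)²/(4Dt)), with n_e·A the pore (flow) area.
Plume center vt = 0.45 × 1200 = 540 m, so the well at 560 m is 20 m downgradient of the peak.
√(4πDt) = 32.95 m, giving peak height M/(n_e·A·√(4πDt)) = 0.66/(0.33 × 7.6 × 32.95) = 0.007987 kg/m³.
(x−vt)²/(4Dt) = (20)²/(4 × 0.072 × 1200) = 1.157; exp(−1.157) = 0.3144.
C = 0.007987 × 0.3144 = 0.00251 kg/m³.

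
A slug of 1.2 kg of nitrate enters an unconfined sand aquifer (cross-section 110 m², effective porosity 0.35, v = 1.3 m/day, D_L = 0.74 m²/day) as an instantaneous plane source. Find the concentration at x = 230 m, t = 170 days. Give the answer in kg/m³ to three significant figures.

For an instantaneous plane source, C(x,t) = M/(n_e·A·√(4πDt)) · exp(−(x−vt)²/(4Dt)), with n_e·A the pore (flow) area.
Plume center vt = 1.3 × 170 = 221 m, so the well at 230 m is 9 m downgradient of the peak.
√(4πDt) = 39.76 m, giving peak height M/(n_e·A·√(4πDt)) = 1.2/(0.35 × 110 × 39.76) = 0.0007839 kg/m³.
(x−vt)²/(4Dt) = (9)²/(4 × 0.74 × 170) = 0.1610; exp(−0.1610) = 0.8513.
C = 0.0007839 × 0.8513 = 0.000667 kg/m³.

0.000667 kg/m³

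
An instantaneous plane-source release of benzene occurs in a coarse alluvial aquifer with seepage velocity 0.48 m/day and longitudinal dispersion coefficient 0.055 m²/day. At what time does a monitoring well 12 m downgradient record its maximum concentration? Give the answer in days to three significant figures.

24.8 days

For the 1D instantaneous-source solution, setting ∂C/∂t = 0 at fixed x gives v²t² + 2Dt − x² = 0, so t = (√(D² + v²x²) − D)/v².
√(D² + v²x²) = √(0.055² + 0.48² × 12²) = 5.760; v² = 0.2304.
t = (5.760 − 0.055)/0.2304 = 24.8 days (vs. the pure-advection estimate x/v = 25.0 d).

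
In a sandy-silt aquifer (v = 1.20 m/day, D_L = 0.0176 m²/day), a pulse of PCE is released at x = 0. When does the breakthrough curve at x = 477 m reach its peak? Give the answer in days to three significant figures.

For the 1D instantaneous-source solution, setting ∂C/∂t = 0 at fixed x gives v²t² + 2Dt − x² = 0, so t = (√(D² + v²x²) − D)/v².
√(D² + v²x²) = √(0.0176² + 1.20² × 477²) = 572.4; v² = 1.44.
t = (572.4 − 0.0176)/1.44 = 397 days (vs. the pure-advection estimate x/v = 398 d).

397 days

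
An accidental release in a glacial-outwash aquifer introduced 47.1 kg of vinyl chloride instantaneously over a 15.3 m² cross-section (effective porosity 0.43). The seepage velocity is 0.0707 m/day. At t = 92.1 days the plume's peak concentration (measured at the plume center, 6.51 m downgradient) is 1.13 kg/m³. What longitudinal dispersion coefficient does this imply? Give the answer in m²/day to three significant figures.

0.0347 m²/day

At the plume center C_max = M/(n_e·A·√(4πDt)), so D = M²/(4πt·(n_e·A·C_max)²).
n_e·A·C_max = 0.43 × 15.3 × 1.13 = 7.434 kg/m.
D = 47.1²/(4π × 92.1 × 7.434²) = 0.0347 m²/day.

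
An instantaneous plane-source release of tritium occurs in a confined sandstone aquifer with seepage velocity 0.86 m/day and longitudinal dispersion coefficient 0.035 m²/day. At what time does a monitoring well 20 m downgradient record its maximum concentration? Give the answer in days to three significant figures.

23.2 days

For the 1D instantaneous-source solution, setting ∂C/∂t = 0 at fixed x gives v²t² + 2Dt − x² = 0, so t = (√(D² + v²x²) − D)/v².
√(D² + v²x²) = √(0.035² + 0.86² × 20²) = 17.20; v² = 0.7396.
t = (17.20 − 0.035)/0.7396 = 23.2 days (vs. the pure-advection estimate x/v = 23.3 d).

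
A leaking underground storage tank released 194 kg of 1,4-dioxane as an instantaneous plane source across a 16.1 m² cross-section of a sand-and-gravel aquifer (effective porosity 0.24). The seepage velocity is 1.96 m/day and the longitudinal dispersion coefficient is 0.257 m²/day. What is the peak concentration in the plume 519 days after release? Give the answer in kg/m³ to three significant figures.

The peak of an instantaneous 1D plume sits at x = vt; there the Gaussian factor is 1 and C_max = M/(n_e·A·√(4πDt)), where n_e·A is the pore area the mass is dissolved in.
√(4πDt) = √(4π × 0.257 × 519) = 40.94 m, so C_max = 194/(0.24 × 16.1 × 40.94) = 1.23 kg/m³.

1.23 kg/m³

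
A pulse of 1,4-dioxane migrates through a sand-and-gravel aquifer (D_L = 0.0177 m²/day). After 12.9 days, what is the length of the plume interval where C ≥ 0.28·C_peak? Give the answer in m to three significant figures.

The plume is Gaussian with σ = √(2Dt) = √(2 × 0.0177 × 12.9) = 0.6758 m.
C/C_peak = exp(−Δx²/(2σ²)) = 0.28 ⇒ Δx = σ·√(−2 ln 0.28) = 0.6758 × 1.596 = 1.079 m.
Width = 2Δx = 2.16 m.

2.16 m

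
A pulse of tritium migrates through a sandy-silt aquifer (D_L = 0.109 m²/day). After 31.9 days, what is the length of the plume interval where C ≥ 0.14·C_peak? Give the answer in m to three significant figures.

10.5 m

The plume is Gaussian with σ = √(2Dt) = √(2 × 0.109 × 31.9) = 2.637 m.
C/C_peak = exp(−Δx²/(2σ²)) = 0.14 ⇒ Δx = σ·√(−2 ln 0.14) = 2.637 × 1.983 = 5.229 m.
Width = 2Δx = 10.5 m.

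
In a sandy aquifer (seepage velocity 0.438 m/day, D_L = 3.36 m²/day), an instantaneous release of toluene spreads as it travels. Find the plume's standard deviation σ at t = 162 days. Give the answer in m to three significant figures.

Dispersive spreading gives a Gaussian with σ² = 2Dt; advection only shifts the center.
σ = √(2 × 3.36 × 162) = 33.0 m.

33.0 m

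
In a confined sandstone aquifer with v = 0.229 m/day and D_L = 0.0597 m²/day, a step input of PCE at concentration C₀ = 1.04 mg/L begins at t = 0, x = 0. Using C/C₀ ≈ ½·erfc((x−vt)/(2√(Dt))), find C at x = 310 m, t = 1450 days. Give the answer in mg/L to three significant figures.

0.991 mg/L

For a continuous step input, C/C₀ ≈ ½·erfc((x−vt)/(2√(Dt))).
vt = 0.229 × 1450 = 332.05 m and 2√(Dt) = 2√(0.0597 × 1450) = 18.61 m.
Argument (x−vt)/(2√(Dt)) = (310 − 332.05)/18.61 = -1.185; ½·erfc(-1.185) = 0.9531.
C = 1.04 × 0.9531 = 0.991 mg/L.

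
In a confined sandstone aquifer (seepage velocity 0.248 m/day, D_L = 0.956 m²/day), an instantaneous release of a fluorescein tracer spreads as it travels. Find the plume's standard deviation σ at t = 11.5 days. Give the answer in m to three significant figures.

Dispersive spreading gives a Gaussian with σ² = 2Dt; advection only shifts the center.
σ = √(2 × 0.956 × 11.5) = 4.69 m.

4.69 m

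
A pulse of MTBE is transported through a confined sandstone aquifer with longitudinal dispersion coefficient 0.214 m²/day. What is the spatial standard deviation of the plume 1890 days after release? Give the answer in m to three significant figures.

Dispersive spreading gives a Gaussian with σ² = 2Dt; advection only shifts the center.
σ = √(2 × 0.214 × 1890) = 28.4 m.

28.4 m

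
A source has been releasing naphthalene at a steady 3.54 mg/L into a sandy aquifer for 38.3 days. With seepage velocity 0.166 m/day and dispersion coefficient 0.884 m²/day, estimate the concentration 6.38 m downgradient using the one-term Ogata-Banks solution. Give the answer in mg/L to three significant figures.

1.77 mg/L

For a continuous step input, C/C₀ ≈ ½·erfc((x−vt)/(2√(Dt))).
vt = 0.166 × 38.3 = 6.3578 m and 2√(Dt) = 2√(0.884 × 38.3) = 11.64 m.
Argument (x−vt)/(2√(Dt)) = (6.38 − 6.3578)/11.64 = 0.001907; ½·erfc(0.001907) = 0.4989.
C = 3.54 × 0.4989 = 1.77 mg/L.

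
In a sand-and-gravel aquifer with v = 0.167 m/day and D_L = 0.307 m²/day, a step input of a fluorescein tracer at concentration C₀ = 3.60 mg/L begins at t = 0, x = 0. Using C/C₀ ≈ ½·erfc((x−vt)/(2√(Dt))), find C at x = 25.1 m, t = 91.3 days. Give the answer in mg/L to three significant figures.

0.339 mg/L

For a continuous step input, C/C₀ ≈ ½·erfc((x−vt)/(2√(Dt))).
vt = 0.167 × 91.3 = 15.2471 m and 2√(Dt) = 2√(0.307 × 91.3) = 10.59 m.
Argument (x−vt)/(2√(Dt)) = (25.1 − 15.2471)/10.59 = 0.9304; ½·erfc(0.9304) = 0.09412.
C = 3.60 × 0.09412 = 0.339 mg/L.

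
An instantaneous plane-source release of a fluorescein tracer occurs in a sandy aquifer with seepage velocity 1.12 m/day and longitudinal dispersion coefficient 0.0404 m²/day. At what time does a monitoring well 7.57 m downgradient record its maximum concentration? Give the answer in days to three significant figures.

6.73 days

For the 1D instantaneous-source solution, setting ∂C/∂t = 0 at fixed x gives v²t² + 2Dt − x² = 0, so t = (√(D² + v²x²) − D)/v².
√(D² + v²x²) = √(0.0404² + 1.12² × 7.57²) = 8.478; v² = 1.2544.
t = (8.478 − 0.0404)/1.2544 = 6.73 days (vs. the pure-advection estimate x/v = 6.76 d).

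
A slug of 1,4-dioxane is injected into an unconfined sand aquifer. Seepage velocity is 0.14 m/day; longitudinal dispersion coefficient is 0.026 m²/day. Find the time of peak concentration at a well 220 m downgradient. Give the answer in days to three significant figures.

For the 1D instantaneous-source solution, setting ∂C/∂t = 0 at fixed x gives v²t² + 2Dt − x² = 0, so t = (√(D² + v²x²) − D)/v².
√(D² + v²x²) = √(0.026² + 0.14² × 220²) = 30.80; v² = 0.0196.
t = (30.80 − 0.026)/0.0196 = 1570 days (vs. the pure-advection estimate x/v = 1570 d).

1570 days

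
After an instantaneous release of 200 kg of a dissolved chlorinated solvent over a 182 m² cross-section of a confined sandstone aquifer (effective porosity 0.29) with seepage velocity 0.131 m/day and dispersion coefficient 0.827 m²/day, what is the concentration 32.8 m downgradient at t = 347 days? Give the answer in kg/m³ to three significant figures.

For an instantaneous plane source, C(x,t) = M/(n_e·A·√(4πDt)) · exp(−(x−vt)²/(4Dt)), with n_e·A the pore (flow) area.
Plume center vt = 0.131 × 347 = 45.457 m, so the well at 32.8 m is 12.657 m upgradient of the peak.
√(4πDt) = 60.05 m, giving peak height M/(n_e·A·√(4πDt)) = 200/(0.29 × 182 × 60.05) = 0.06310 kg/m³.
(x−vt)²/(4Dt) = (-12.657)²/(4 × 0.827 × 347) = 0.1396; exp(−0.1396) = 0.8697.
C = 0.06310 × 0.8697 = 0.0549 kg/m³.

0.0549 kg/m³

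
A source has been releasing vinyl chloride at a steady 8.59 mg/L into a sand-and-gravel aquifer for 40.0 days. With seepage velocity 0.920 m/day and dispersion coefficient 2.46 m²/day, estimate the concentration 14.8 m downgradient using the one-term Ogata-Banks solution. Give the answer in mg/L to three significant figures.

8.09 mg/L

For a continuous step input, C/C₀ ≈ ½·erfc((x−vt)/(2√(Dt))).
vt = 0.920 × 40.0 = 36.8 m and 2√(Dt) = 2√(2.46 × 40.0) = 19.84 m.
Argument (x−vt)/(2√(Dt)) = (14.8 − 36.8)/19.84 = -1.109; ½·erfc(-1.109) = 0.9416.
C = 8.59 × 0.9416 = 8.09 mg/L.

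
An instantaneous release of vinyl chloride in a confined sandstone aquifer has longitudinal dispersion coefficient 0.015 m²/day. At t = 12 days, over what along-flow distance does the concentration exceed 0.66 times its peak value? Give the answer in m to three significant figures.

The plume is Gaussian with σ = √(2Dt) = √(2 × 0.015 × 12) = 0.6000 m.
C/C_peak = exp(−Δx²/(2σ²)) = 0.66 ⇒ Δx = σ·√(−2 ln 0.66) = 0.6000 × 0.9116 = 0.5470 m.
Width = 2Δx = 1.09 m.

1.09 m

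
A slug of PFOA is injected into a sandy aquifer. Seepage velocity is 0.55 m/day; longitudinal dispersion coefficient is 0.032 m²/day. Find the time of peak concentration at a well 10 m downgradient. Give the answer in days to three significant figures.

For the 1D instantaneous-source solution, setting ∂C/∂t = 0 at fixed x gives v²t² + 2Dt − x² = 0, so t = (√(D² + v²x²) − D)/v².
√(D² + v²x²) = √(0.032² + 0.55² × 10²) = 5.500; v² = 0.3025.
t = (5.500 − 0.032)/0.3025 = 18.1 days (vs. the pure-advection estimate x/v = 18.2 d).

18.1 days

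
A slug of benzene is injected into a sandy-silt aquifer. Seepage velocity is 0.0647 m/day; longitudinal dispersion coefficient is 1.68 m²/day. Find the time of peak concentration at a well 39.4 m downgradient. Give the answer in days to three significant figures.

328 days

For the 1D instantaneous-source solution, setting ∂C/∂t = 0 at fixed x gives v²t² + 2Dt − x² = 0, so t = (√(D² + v²x²) − D)/v².
√(D² + v²x²) = √(1.68² + 0.0647² × 39.4²) = 3.053; v² = 0.00418609.
t = (3.053 − 1.68)/0.00418609 = 328 days (vs. the pure-advection estimate x/v = 609 d).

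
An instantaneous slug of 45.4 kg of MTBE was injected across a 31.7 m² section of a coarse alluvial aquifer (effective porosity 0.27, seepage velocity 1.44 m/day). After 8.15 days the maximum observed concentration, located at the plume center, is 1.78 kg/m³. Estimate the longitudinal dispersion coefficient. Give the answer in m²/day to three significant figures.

At the plume center C_max = M/(n_e·A·√(4πDt)), so D = M²/(4πt·(n_e·A·C_max)²).
n_e·A·C_max = 0.27 × 31.7 × 1.78 = 15.24 kg/m.
D = 45.4²/(4π × 8.15 × 15.24²) = 0.0867 m²/day.

0.0867 m²/day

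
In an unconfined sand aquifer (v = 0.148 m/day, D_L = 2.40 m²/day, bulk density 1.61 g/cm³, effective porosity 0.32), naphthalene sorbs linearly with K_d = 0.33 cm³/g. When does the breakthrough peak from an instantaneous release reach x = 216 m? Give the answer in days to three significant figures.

Retardation factor R = 1 + ρ_b·K_d/n = 1 + 1.61 × 0.33/0.32 = 2.660.
Sorption retards both mechanisms: v_R = v/R = 0.05564 m/day, D_R = D/R = 0.9023 m²/day.
Peak time from v_R²t² + 2D_R t − x² = 0: t = (√(D_R² + v_R²x²) − D_R)/v_R².
√(D_R² + v_R²x²) = √(0.9023² + 0.05564² × 216²) = 12.05; v_R² = 0.003096.
t = (12.05 − 0.9023)/0.003096 = 3600 days.

3600 days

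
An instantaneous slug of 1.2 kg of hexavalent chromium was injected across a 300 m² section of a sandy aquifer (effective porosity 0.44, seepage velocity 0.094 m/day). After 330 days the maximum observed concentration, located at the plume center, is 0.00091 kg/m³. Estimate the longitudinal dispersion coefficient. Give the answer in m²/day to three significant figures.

0.0241 m²/day

At the plume center C_max = M/(n_e·A·√(4πDt)), so D = M²/(4πt·(n_e·A·C_max)²).
n_e·A·C_max = 0.44 × 300 × 0.00091 = 0.1201 kg/m.
D = 1.2²/(4π × 330 × 0.1201²) = 0.0241 m²/day.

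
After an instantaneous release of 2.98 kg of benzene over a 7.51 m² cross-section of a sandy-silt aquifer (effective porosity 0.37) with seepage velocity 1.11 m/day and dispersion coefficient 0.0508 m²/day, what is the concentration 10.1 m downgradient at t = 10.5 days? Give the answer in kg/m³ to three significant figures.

For an instantaneous plane source, C(x,t) = M/(n_e·A·√(4πDt)) · exp(−(x−vt)²/(4Dt)), with n_e·A the pore (flow) area.
Plume center vt = 1.11 × 10.5 = 11.655 m, so the well at 10.1 m is 1.555 m upgradient of the peak.
√(4πDt) = 2.589 m, giving peak height M/(n_e·A·√(4πDt)) = 2.98/(0.37 × 7.51 × 2.589) = 0.4142 kg/m³.
(x−vt)²/(4Dt) = (-1.555)²/(4 × 0.0508 × 10.5) = 1.133; exp(−1.133) = 0.3221.
C = 0.4142 × 0.3221 = 0.133 kg/m³.

0.133 kg/m³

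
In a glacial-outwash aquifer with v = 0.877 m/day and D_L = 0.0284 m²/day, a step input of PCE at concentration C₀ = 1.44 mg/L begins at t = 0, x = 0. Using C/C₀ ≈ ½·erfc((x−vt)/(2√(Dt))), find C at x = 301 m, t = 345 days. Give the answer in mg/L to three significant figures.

For a continuous step input, C/C₀ ≈ ½·erfc((x−vt)/(2√(Dt))).
vt = 0.877 × 345 = 302.565 m and 2√(Dt) = 2√(0.0284 × 345) = 6.260 m.
Argument (x−vt)/(2√(Dt)) = (301 − 302.565)/6.260 = -0.2500; ½·erfc(-0.2500) = 0.6382.
C = 1.44 × 0.6382 = 0.919 mg/L.

0.919 mg/L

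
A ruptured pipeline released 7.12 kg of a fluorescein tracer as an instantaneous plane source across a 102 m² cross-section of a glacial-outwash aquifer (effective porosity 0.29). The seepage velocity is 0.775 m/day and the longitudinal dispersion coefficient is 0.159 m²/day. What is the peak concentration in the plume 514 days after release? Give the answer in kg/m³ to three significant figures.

The peak of an instantaneous 1D plume sits at x = vt; there the Gaussian factor is 1 and C_max = M/(n_e·A·√(4πDt)), where n_e·A is the pore area the mass is dissolved in.
√(4πDt) = √(4π × 0.159 × 514) = 32.05 m, so C_max = 7.12/(0.29 × 102 × 32.05) = 0.00751 kg/m³.

0.00751 kg/m³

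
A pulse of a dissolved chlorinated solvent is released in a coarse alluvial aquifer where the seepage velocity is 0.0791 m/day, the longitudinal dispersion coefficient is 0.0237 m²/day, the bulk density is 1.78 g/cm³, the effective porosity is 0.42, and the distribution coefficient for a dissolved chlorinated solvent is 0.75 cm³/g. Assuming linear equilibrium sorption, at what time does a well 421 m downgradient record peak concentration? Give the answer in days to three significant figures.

Retardation factor R = 1 + ρ_b·K_d/n = 1 + 1.78 × 0.75/0.42 = 4.179.
Sorption retards both mechanisms: v_R = v/R = 0.01893 m/day, D_R = D/R = 0.005671 m²/day.
Peak time from v_R²t² + 2D_R t − x² = 0: t = (√(D_R² + v_R²x²) − D_R)/v_R².
√(D_R² + v_R²x²) = √(0.005671² + 0.01893² × 421²) = 7.970; v_R² = 0.0003583.
t = (7.970 − 0.005671)/0.0003583 = 22200 days.

22200 days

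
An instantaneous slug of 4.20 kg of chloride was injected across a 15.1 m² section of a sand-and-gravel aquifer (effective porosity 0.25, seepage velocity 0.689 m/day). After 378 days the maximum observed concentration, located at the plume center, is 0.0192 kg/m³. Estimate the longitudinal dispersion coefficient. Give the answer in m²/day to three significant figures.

At the plume center C_max = M/(n_e·A·√(4πDt)), so D = M²/(4πt·(n_e·A·C_max)²).
n_e·A·C_max = 0.25 × 15.1 × 0.0192 = 0.07248 kg/m.
D = 4.20²/(4π × 378 × 0.07248²) = 0.707 m²/day.

0.707 m²/day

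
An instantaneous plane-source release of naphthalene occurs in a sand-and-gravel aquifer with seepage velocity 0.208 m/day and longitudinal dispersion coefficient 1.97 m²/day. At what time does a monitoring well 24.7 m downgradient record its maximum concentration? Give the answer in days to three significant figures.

For the 1D instantaneous-source solution, setting ∂C/∂t = 0 at fixed x gives v²t² + 2Dt − x² = 0, so t = (√(D² + v²x²) − D)/v².
√(D² + v²x²) = √(1.97² + 0.208² × 24.7²) = 5.502; v² = 0.043264.
t = (5.502 − 1.97)/0.043264 = 81.6 days (vs. the pure-advection estimate x/v = 119 d).

81.6 days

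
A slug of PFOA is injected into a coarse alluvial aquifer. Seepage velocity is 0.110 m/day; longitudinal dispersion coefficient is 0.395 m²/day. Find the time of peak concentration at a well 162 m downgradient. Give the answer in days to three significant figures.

1440 days

For the 1D instantaneous-source solution, setting ∂C/∂t = 0 at fixed x gives v²t² + 2Dt − x² = 0, so t = (√(D² + v²x²) − D)/v².
√(D² + v²x²) = √(0.395² + 0.110² × 162²) = 17.82; v² = 0.0121.
t = (17.82 − 0.395)/0.0121 = 1440 days (vs. the pure-advection estimate x/v = 1470 d).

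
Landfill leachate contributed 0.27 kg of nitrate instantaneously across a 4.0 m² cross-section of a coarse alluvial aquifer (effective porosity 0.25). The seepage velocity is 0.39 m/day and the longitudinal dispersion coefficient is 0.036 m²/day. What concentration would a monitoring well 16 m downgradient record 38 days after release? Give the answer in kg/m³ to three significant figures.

For an instantaneous plane source, C(x,t) = M/(n_e·A·√(4πDt)) · exp(−(x−vt)²/(4Dt)), with n_e·A the pore (flow) area.
Plume center vt = 0.39 × 38 = 14.82 m, so the well at 16 m is 1.18 m downgradient of the peak.
√(4πDt) = 4.146 m, giving peak height M/(n_e·A·√(4πDt)) = 0.27/(0.25 × 4.0 × 4.146) = 0.06512 kg/m³.
(x−vt)²/(4Dt) = (1.18)²/(4 × 0.036 × 38) = 0.2545; exp(−0.2545) = 0.7753.
C = 0.06512 × 0.7753 = 0.0505 kg/m³.

0.0505 kg/m³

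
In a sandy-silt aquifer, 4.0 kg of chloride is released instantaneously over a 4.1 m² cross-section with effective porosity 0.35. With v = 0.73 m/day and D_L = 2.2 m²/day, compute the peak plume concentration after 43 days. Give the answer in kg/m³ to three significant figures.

0.0808 kg/m³

The peak of an instantaneous 1D plume sits at x = vt; there the Gaussian factor is 1 and C_max = M/(n_e·A·√(4πDt)), where n_e·A is the pore area the mass is dissolved in.
√(4πDt) = √(4π × 2.2 × 43) = 34.48 m, so C_max = 4.0/(0.35 × 4.1 × 34.48) = 0.0808 kg/m³.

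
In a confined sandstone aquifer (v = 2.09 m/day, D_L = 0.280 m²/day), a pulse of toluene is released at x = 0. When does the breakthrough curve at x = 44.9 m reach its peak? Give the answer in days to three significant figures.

For the 1D instantaneous-source solution, setting ∂C/∂t = 0 at fixed x gives v²t² + 2Dt − x² = 0, so t = (√(D² + v²x²) − D)/v².
√(D² + v²x²) = √(0.280² + 2.09² × 44.9²) = 93.84; v² = 4.3681.
t = (93.84 − 0.280)/4.3681 = 21.4 days (vs. the pure-advection estimate x/v = 21.5 d).

21.4 days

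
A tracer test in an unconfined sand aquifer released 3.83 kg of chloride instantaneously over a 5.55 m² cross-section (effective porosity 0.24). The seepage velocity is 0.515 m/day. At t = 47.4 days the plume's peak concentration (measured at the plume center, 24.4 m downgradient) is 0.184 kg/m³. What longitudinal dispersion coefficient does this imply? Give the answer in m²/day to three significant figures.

At the plume center C_max = M/(n_e·A·√(4πDt)), so D = M²/(4πt·(n_e·A·C_max)²).
n_e·A·C_max = 0.24 × 5.55 × 0.184 = 0.2451 kg/m.
D = 3.83²/(4π × 47.4 × 0.2451²) = 0.410 m²/day.

0.410 m²/day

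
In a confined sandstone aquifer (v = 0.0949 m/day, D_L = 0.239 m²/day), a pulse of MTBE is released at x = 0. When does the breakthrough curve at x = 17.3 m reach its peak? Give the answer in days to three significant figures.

For the 1D instantaneous-source solution, setting ∂C/∂t = 0 at fixed x gives v²t² + 2Dt − x² = 0, so t = (√(D² + v²x²) − D)/v².
√(D² + v²x²) = √(0.239² + 0.0949² × 17.3²) = 1.659; v² = 0.00900601.
t = (1.659 − 0.239)/0.00900601 = 158 days (vs. the pure-advection estimate x/v = 182 d).

158 days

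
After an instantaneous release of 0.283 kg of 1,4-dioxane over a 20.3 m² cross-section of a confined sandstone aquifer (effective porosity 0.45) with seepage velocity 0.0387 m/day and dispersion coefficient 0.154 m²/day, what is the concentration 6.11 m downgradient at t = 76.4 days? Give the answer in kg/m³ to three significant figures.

For an instantaneous plane source, C(x,t) = M/(n_e·A·√(4πDt)) · exp(−(x−vt)²/(4Dt)), with n_e·A the pore (flow) area.
Plume center vt = 0.0387 × 76.4 = 2.95668 m, so the well at 6.11 m is 3.15332 m downgradient of the peak.
√(4πDt) = 12.16 m, giving peak height M/(n_e·A·√(4πDt)) = 0.283/(0.45 × 20.3 × 12.16) = 0.002548 kg/m³.
(x−vt)²/(4Dt) = (3.15332)²/(4 × 0.154 × 76.4) = 0.2113; exp(−0.2113) = 0.8095.
C = 0.002548 × 0.8095 = 0.00206 kg/m³.

0.00206 kg/m³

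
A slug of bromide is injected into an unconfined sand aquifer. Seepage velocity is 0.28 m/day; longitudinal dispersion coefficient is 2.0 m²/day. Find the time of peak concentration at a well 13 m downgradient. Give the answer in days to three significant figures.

For the 1D instantaneous-source solution, setting ∂C/∂t = 0 at fixed x gives v²t² + 2Dt − x² = 0, so t = (√(D² + v²x²) − D)/v².
√(D² + v²x²) = √(2.0² + 0.28² × 13²) = 4.153; v² = 0.0784.
t = (4.153 − 2.0)/0.0784 = 27.5 days (vs. the pure-advection estimate x/v = 46.4 d).

27.5 days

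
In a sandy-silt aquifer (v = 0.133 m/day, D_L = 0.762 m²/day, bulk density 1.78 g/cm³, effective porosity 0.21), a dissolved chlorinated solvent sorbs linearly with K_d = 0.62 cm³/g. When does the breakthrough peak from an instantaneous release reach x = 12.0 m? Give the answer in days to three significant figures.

356 days

Retardation factor R = 1 + ρ_b·K_d/n = 1 + 1.78 × 0.62/0.21 = 6.255.
Sorption retards both mechanisms: v_R = v/R = 0.02126 m/day, D_R = D/R = 0.1218 m²/day.
Peak time from v_R²t² + 2D_R t − x² = 0: t = (√(D_R² + v_R²x²) − D_R)/v_R².
√(D_R² + v_R²x²) = √(0.1218² + 0.02126² × 12.0²) = 0.2827; v_R² = 0.0004520.
t = (0.2827 − 0.1218)/0.0004520 = 356 days.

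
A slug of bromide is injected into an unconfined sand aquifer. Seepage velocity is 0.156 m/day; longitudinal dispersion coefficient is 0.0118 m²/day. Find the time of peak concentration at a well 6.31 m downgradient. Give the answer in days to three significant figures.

40.0 days

For the 1D instantaneous-source solution, setting ∂C/∂t = 0 at fixed x gives v²t² + 2Dt − x² = 0, so t = (√(D² + v²x²) − D)/v².
√(D² + v²x²) = √(0.0118² + 0.156² × 6.31²) = 0.9844; v² = 0.024336.
t = (0.9844 − 0.0118)/0.024336 = 40.0 days (vs. the pure-advection estimate x/v = 40.4 d).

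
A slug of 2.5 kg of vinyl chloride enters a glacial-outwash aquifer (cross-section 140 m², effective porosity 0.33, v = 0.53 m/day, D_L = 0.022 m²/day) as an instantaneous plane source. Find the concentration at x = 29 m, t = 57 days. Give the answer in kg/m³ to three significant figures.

For an instantaneous plane source, C(x,t) = M/(n_e·A·√(4πDt)) · exp(−(x−vt)²/(4Dt)), with n_e·A the pore (flow) area.
Plume center vt = 0.53 × 57 = 30.21 m, so the well at 29 m is 1.21 m upgradient of the peak.
√(4πDt) = 3.970 m, giving peak height M/(n_e·A·√(4πDt)) = 2.5/(0.33 × 140 × 3.970) = 0.01363 kg/m³.
(x−vt)²/(4Dt) = (-1.21)²/(4 × 0.022 × 57) = 0.2919; exp(−0.2919) = 0.7468.
C = 0.01363 × 0.7468 = 0.0102 kg/m³.

0.0102 kg/m³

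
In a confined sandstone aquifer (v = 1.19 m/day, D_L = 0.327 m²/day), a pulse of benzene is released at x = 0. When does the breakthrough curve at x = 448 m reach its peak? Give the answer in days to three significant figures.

For the 1D instantaneous-source solution, setting ∂C/∂t = 0 at fixed x gives v²t² + 2Dt − x² = 0, so t = (√(D² + v²x²) − D)/v².
√(D² + v²x²) = √(0.327² + 1.19² × 448²) = 533.1; v² = 1.4161.
t = (533.1 − 0.327)/1.4161 = 376 days (vs. the pure-advection estimate x/v = 376 d).

376 days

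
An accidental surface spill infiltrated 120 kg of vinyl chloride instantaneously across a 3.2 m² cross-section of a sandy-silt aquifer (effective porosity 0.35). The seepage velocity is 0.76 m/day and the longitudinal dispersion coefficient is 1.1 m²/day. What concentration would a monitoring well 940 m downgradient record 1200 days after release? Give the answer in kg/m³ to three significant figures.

For an instantaneous plane source, C(x,t) = M/(n_e·A·√(4πDt)) · exp(−(x−vt)²/(4Dt)), with n_e·A the pore (flow) area.
Plume center vt = 0.76 × 1200 = 912 m, so the well at 940 m is 28 m downgradient of the peak.
√(4πDt) = 128.8 m, giving peak height M/(n_e·A·√(4πDt)) = 120/(0.35 × 3.2 × 128.8) = 0.8319 kg/m³.
(x−vt)²/(4Dt) = (28)²/(4 × 1.1 × 1200) = 0.1485; exp(−0.1485) = 0.8620.
C = 0.8319 × 0.8620 = 0.717 kg/m³.

0.717 kg/m³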